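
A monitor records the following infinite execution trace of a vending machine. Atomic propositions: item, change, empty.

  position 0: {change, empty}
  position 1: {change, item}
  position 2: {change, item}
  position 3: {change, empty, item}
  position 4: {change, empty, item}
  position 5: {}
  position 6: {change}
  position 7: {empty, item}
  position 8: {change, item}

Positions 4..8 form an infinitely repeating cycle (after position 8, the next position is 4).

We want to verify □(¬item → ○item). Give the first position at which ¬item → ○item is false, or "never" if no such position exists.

5

Check ¬item → ○item at each position in order: 0 ✓, 1 ✓, 2 ✓, 3 ✓, 4 ✓.
At position 5 the labels are {} and the next position 6 has {change}, so ¬item → ○item is false there. This is the first violation.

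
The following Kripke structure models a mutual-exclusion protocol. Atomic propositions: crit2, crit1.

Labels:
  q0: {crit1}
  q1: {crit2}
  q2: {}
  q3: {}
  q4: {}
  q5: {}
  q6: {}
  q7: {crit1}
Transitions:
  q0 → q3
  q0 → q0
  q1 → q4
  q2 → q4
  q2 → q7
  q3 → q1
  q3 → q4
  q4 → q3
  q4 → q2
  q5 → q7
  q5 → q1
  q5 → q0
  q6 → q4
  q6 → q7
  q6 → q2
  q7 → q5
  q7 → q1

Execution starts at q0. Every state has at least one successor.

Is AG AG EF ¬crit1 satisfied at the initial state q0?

States satisfying AG EF ¬crit1: {q0, q1, q2, q3, q4, q5, q6, q7}.
States satisfying AG AG EF ¬crit1: {q0, q1, q2, q3, q4, q5, q6, q7}.
Every state reachable from q0 satisfies AG EF ¬crit1.
q0 ∈ Sat(AG AG EF ¬crit1).

Holds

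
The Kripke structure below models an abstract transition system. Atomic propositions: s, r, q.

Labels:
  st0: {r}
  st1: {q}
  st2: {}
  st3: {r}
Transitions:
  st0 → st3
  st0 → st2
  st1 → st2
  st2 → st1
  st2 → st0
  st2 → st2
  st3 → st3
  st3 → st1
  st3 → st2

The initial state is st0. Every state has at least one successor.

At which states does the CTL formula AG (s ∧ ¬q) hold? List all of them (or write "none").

States satisfying s ∧ ¬q: ∅.
States satisfying AG (s ∧ ¬q): ∅.

none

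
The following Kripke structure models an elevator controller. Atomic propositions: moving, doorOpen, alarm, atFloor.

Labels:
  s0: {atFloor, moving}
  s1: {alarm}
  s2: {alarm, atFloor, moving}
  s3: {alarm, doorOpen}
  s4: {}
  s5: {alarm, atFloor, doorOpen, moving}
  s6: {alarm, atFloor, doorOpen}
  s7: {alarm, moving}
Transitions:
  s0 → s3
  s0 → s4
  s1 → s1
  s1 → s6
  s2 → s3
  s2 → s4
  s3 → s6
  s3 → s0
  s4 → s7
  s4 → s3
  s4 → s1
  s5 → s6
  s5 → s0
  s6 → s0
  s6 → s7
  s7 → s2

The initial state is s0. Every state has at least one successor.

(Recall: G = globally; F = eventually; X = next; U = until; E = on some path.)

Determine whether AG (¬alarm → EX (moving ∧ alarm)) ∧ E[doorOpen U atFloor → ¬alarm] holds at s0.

Violated

States satisfying ¬alarm → EX (moving ∧ alarm): {s1, s2, s3, s4, s5, s6, s7}.
States satisfying AG (¬alarm → EX (moving ∧ alarm)): ∅.
States satisfying doorOpen: {s3, s5, s6}.
States satisfying atFloor → ¬alarm: {s0, s1, s3, s4, s7}.
States satisfying E[doorOpen U atFloor → ¬alarm]: {s0, s1, s3, s4, s5, s6, s7}.
States satisfying AG (¬alarm → EX (moving ∧ alarm)) ∧ E[doorOpen U atFloor → ¬alarm]: ∅.
s0 ∉ Sat(AG (¬alarm → EX (moving ∧ alarm)) ∧ E[doorOpen U atFloor → ¬alarm]).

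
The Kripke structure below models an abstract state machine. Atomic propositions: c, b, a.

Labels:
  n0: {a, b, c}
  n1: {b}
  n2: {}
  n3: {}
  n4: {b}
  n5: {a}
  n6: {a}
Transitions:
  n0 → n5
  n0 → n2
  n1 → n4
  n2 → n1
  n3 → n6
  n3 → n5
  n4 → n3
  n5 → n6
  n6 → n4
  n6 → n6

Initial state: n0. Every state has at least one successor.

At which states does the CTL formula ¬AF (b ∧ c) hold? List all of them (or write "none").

{n1, n2, n3, n4, n5, n6}

States satisfying b ∧ c: {n0}.
States satisfying AF (b ∧ c): {n0}.
States satisfying ¬AF (b ∧ c): {n1, n2, n3, n4, n5, n6}.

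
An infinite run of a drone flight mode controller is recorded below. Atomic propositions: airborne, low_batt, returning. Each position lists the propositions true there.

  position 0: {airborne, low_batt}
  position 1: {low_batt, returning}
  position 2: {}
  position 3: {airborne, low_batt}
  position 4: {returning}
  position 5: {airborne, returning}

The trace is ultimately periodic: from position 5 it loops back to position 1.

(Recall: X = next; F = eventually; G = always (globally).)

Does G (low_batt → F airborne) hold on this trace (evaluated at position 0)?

Yes

low_batt → F airborne holds at every position 0..5, and those are all positions ever visited, so G (low_batt → F airborne) holds.
Positions where low_batt holds: 0, 1, 3.
Check F airborne at each: 0→ok, 1→ok, 3→ok.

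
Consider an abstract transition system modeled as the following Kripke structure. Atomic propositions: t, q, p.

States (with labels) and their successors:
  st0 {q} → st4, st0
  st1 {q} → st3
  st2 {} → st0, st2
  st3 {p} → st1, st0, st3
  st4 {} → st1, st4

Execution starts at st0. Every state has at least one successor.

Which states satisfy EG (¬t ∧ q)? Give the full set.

States satisfying ¬t ∧ q: {st0, st1}.
States satisfying EG (¬t ∧ q): {st0}.

{st0}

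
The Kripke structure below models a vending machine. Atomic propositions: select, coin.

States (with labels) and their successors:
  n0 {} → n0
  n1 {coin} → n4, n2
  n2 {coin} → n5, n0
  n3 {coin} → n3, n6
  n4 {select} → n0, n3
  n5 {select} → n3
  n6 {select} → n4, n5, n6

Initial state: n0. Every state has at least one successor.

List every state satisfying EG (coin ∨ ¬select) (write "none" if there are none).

States satisfying coin ∨ ¬select: {n0, n1, n2, n3}.
States satisfying EG (coin ∨ ¬select): {n0, n1, n2, n3}.

{n0, n1, n2, n3}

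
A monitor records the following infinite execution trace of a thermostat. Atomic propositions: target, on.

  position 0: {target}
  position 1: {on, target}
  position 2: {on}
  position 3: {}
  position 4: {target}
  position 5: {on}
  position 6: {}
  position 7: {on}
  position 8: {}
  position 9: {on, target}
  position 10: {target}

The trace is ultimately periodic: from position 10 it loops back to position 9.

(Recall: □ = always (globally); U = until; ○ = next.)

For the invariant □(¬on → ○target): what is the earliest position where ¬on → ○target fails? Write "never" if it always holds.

Check ¬on → ○target at each position in order: 0 ✓, 1 ✓, 2 ✓, 3 ✓.
At position 4 the labels are {target} and the next position 5 has {on}, so ¬on → ○target is false there. This is the first violation.

4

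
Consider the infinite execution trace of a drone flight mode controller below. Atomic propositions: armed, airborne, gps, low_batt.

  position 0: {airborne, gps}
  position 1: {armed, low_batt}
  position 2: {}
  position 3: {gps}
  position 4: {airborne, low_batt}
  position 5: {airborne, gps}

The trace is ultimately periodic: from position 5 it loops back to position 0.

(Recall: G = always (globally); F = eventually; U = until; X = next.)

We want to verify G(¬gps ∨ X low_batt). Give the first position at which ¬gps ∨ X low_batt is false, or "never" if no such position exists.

Check ¬gps ∨ X low_batt at each position in order: 0 ✓, 1 ✓, 2 ✓, 3 ✓, 4 ✓.
At position 5 the labels are {airborne, gps} and the next position 0 has {airborne, gps}, so ¬gps ∨ X low_batt is false there. This is the first violation.

5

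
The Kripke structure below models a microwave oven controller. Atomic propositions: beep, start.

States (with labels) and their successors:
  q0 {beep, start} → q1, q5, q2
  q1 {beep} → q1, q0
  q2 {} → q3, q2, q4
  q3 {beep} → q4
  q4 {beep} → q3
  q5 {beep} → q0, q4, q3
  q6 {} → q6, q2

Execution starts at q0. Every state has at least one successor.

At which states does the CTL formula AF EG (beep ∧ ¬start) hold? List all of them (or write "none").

{q1, q3, q4, q5}

States satisfying EG (beep ∧ ¬start): {q1, q3, q4, q5}.
States satisfying AF EG (beep ∧ ¬start): {q1, q3, q4, q5}.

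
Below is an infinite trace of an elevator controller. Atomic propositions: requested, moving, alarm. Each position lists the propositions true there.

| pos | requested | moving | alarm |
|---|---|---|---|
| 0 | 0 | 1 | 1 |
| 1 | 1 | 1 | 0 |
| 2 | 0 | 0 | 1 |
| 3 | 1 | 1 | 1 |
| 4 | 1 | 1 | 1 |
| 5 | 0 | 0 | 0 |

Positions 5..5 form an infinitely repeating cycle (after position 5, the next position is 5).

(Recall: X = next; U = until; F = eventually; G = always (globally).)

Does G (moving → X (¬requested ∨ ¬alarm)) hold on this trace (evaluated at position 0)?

moving → X (¬requested ∨ ¬alarm) must hold at every position from 0 onward. It fails at position 3, so G (moving → X (¬requested ∨ ¬alarm)) is false.
Positions where moving holds: 0, 1, 3, 4.
Check X (¬requested ∨ ¬alarm) at each: 0→ok, 1→ok, 3→fails, 4→ok.

No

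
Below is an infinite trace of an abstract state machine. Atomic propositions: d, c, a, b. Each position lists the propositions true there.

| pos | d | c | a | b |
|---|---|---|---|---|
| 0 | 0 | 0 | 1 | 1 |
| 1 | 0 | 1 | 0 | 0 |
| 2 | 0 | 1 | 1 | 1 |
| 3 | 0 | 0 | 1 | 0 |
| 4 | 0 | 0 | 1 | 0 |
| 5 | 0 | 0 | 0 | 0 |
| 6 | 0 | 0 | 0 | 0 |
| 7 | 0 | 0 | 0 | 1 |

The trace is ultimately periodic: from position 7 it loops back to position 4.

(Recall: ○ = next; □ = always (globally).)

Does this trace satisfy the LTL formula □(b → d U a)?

Does not hold

b → d U a must hold at every position from 0 onward. It fails at position 7, so □(b → d U a) is false.
Positions where b holds: 0, 2, 7.
Check d U a at each: 0→ok, 2→ok, 7→fails.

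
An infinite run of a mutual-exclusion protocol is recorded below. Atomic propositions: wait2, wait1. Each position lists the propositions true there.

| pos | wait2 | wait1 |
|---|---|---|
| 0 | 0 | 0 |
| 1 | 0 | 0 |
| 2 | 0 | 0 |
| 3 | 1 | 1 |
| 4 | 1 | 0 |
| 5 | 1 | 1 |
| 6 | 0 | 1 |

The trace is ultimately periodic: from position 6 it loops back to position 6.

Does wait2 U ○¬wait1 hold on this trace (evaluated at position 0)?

Walking from position 0: ○¬wait1 first holds at position 0, and wait2 holds at every earlier position along the way, so wait2 U ○¬wait1 holds.

Holds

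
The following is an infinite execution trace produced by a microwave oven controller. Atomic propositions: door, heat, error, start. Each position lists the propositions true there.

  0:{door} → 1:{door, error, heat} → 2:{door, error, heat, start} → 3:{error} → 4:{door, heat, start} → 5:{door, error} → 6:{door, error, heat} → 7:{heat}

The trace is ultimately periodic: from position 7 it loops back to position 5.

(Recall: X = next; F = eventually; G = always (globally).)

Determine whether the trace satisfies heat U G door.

No

Walking from position 0: at position 0, G door has not yet held and heat fails, so heat U G door is false.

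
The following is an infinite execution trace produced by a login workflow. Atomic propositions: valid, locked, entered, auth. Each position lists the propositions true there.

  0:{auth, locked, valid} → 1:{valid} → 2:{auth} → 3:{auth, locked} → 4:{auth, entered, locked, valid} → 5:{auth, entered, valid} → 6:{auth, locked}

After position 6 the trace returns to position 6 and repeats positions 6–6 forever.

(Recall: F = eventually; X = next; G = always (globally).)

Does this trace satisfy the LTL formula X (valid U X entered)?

Violated

The position after 0 is 1; valid U X entered is false there.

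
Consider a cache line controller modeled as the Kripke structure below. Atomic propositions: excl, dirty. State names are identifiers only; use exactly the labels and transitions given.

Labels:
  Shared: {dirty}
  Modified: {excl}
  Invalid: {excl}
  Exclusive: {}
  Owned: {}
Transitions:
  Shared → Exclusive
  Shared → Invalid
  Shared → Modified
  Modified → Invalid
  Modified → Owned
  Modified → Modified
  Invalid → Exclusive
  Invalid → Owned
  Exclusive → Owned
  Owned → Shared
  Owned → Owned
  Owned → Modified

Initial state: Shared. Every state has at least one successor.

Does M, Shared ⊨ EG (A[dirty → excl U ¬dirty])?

States satisfying A[dirty → excl U ¬dirty]: {Modified, Invalid, Exclusive, Owned}.
States satisfying EG (A[dirty → excl U ¬dirty]): {Modified, Invalid, Exclusive, Owned}.
No suitable path/successor from Shared witnesses the formula.
Shared ∉ Sat(EG (A[dirty → excl U ¬dirty])).

Violated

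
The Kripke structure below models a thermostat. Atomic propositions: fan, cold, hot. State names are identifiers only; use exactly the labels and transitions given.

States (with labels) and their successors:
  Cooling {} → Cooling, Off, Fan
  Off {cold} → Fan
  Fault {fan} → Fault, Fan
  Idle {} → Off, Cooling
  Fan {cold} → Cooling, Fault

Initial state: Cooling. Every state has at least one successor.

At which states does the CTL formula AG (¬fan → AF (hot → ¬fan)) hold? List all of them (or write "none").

States satisfying ¬fan → AF (hot → ¬fan): {Cooling, Off, Fault, Idle, Fan}.
States satisfying AG (¬fan → AF (hot → ¬fan)): {Cooling, Off, Fault, Idle, Fan}.

{Cooling, Off, Fault, Idle, Fan}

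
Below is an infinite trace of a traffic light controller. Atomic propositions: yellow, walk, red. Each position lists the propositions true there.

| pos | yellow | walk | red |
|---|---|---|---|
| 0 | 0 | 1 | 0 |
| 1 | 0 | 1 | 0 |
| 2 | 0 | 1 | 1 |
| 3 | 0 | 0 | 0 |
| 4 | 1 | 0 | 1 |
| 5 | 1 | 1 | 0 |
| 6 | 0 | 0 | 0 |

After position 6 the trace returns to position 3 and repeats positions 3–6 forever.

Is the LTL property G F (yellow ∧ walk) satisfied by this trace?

F (yellow ∧ walk) holds at every position 0..6, and those are all positions ever visited, so G F (yellow ∧ walk) holds.

Satisfied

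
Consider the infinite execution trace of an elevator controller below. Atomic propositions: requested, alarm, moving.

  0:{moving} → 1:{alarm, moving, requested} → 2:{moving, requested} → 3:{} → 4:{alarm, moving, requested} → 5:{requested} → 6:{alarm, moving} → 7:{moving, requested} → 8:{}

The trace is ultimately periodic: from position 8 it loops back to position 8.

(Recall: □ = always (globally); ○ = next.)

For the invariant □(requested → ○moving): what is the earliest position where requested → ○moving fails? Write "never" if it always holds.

2

Check requested → ○moving at each position in order: 0 ✓, 1 ✓.
At position 2 the labels are {moving, requested} and the next position 3 has {}, so requested → ○moving is false there. This is the first violation.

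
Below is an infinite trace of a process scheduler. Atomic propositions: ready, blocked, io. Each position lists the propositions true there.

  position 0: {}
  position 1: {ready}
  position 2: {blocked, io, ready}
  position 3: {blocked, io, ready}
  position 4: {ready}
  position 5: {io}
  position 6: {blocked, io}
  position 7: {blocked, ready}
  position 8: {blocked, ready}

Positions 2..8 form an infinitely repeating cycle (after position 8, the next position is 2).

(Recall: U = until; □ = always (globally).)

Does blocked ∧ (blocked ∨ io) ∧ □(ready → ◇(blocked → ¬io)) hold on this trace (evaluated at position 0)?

ready → ◇(blocked → ¬io) holds at every position 0..8, and those are all positions ever visited, so □(ready → ◇(blocked → ¬io)) holds.
Positions where ready holds: 1, 2, 3, 4, 7, 8.
Check ◇(blocked → ¬io) at each: 1→ok, 2→ok, 3→ok, 4→ok, 7→ok, 8→ok.
At position 0: blocked ∧ (blocked ∨ io) is false; □(ready → ◇(blocked → ¬io)) is true; so blocked ∧ (blocked ∨ io) ∧ □(ready → ◇(blocked → ¬io)) is false.

Does not hold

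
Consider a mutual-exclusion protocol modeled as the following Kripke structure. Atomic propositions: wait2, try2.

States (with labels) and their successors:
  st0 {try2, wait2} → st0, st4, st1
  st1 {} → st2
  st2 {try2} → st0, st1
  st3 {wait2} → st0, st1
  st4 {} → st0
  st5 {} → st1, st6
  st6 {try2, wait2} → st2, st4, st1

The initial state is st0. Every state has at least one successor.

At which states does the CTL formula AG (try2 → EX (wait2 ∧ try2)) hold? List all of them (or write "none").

States satisfying try2 → EX (wait2 ∧ try2): {st0, st1, st2, st3, st4, st5}.
States satisfying AG (try2 → EX (wait2 ∧ try2)): {st0, st1, st2, st3, st4}.

{st0, st1, st2, st3, st4}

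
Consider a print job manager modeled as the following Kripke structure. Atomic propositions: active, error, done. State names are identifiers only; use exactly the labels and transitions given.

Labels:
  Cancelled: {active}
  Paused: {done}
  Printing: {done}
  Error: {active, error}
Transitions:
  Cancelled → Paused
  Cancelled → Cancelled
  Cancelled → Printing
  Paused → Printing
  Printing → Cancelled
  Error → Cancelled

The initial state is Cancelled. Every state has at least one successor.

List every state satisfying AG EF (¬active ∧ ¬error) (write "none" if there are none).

States satisfying EF (¬active ∧ ¬error): {Cancelled, Paused, Printing, Error}.
States satisfying AG EF (¬active ∧ ¬error): {Cancelled, Paused, Printing, Error}.

{Cancelled, Paused, Printing, Error}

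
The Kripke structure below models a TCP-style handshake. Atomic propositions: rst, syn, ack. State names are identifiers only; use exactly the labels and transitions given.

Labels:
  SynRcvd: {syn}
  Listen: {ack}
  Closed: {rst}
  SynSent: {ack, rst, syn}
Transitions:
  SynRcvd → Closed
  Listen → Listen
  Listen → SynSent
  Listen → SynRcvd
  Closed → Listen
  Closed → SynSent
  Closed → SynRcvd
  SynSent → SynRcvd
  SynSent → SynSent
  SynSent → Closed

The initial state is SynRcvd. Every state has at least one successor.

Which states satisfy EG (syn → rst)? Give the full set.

States satisfying syn → rst: {Listen, Closed, SynSent}.
States satisfying EG (syn → rst): {Listen, Closed, SynSent}.

{Listen, Closed, SynSent}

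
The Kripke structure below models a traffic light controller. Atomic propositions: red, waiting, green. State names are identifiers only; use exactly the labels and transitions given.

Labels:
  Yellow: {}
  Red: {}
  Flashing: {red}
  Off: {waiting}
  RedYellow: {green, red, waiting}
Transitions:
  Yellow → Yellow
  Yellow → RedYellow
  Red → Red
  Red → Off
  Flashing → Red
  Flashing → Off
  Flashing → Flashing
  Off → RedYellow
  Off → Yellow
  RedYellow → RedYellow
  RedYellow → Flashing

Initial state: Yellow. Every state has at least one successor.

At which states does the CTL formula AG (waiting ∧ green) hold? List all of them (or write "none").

States satisfying waiting ∧ green: {RedYellow}.
States satisfying AG (waiting ∧ green): ∅.

none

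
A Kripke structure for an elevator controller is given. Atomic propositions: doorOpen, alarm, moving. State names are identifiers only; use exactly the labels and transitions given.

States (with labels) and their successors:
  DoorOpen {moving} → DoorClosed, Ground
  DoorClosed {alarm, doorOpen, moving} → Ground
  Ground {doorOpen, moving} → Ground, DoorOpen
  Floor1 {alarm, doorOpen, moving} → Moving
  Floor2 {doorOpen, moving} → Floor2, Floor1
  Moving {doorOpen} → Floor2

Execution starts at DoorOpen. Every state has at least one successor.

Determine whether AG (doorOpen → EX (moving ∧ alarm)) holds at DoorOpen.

States satisfying doorOpen → EX (moving ∧ alarm): {DoorOpen, Floor2}.
States satisfying AG (doorOpen → EX (moving ∧ alarm)): ∅.
DoorClosed is reachable from DoorOpen and violates doorOpen → EX (moving ∧ alarm), so AG fails at DoorOpen.
DoorOpen ∉ Sat(AG (doorOpen → EX (moving ∧ alarm))).

Violated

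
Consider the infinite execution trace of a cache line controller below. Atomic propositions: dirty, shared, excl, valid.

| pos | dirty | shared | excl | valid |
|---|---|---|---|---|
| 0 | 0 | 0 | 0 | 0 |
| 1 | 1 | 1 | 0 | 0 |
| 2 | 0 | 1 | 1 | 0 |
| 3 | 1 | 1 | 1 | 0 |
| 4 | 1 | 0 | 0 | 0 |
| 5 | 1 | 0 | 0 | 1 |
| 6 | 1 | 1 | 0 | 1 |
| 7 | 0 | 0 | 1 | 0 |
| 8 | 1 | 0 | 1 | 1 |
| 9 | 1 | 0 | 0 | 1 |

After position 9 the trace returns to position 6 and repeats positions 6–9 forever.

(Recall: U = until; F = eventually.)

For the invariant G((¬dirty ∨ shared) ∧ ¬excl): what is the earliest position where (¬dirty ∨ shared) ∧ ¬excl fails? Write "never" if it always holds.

Check (¬dirty ∨ shared) ∧ ¬excl at each position in order: 0 ✓, 1 ✓.
At position 2 the labels are {excl, shared}, so (¬dirty ∨ shared) ∧ ¬excl is false there. This is the first violation.

2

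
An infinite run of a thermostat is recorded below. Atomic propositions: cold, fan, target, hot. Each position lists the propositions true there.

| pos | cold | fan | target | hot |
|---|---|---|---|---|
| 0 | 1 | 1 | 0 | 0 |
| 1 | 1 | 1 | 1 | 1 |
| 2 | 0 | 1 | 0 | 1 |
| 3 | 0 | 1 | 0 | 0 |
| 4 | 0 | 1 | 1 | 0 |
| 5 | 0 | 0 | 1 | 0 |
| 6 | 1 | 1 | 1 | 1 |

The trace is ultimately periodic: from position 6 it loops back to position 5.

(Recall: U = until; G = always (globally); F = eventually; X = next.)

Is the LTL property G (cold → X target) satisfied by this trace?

cold → X target must hold at every position from 0 onward. It fails at position 1, so G (cold → X target) is false.
Positions where cold holds: 0, 1, 6.
Check X target at each: 0→ok, 1→fails, 6→ok.

No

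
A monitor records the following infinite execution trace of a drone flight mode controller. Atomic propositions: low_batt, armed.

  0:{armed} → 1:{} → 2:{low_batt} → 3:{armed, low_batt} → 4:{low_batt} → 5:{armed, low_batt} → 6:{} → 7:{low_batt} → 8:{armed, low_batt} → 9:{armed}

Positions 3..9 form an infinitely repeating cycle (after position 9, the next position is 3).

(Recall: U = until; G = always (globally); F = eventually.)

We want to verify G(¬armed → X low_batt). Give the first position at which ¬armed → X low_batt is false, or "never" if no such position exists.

¬armed → X low_batt holds at every position 0..9, and those are all the positions the trace ever visits, so the invariant G(¬armed → X low_batt) is never violated.

never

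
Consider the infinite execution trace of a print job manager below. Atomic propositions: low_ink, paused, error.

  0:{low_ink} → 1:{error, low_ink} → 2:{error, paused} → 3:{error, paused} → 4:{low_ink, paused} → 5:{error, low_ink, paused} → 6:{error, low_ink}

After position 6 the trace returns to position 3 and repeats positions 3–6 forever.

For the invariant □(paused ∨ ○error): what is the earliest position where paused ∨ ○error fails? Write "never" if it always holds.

never

paused ∨ ○error holds at every position 0..6, and those are all the positions the trace ever visits, so the invariant □(paused ∨ ○error) is never violated.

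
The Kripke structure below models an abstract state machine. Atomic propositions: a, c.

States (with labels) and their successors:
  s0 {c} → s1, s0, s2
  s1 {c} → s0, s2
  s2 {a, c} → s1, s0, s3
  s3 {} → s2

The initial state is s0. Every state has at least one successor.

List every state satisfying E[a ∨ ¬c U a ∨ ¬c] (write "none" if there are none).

{s2, s3}

States satisfying a ∨ ¬c: {s2, s3}.
States satisfying E[a ∨ ¬c U a ∨ ¬c]: {s2, s3}.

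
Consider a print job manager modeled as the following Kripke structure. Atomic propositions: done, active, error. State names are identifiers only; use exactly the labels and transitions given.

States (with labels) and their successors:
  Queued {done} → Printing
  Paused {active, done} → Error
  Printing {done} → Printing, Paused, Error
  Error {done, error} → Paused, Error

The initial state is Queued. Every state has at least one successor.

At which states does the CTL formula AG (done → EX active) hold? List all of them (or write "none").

none

States satisfying done → EX active: {Printing, Error}.
States satisfying AG (done → EX active): ∅.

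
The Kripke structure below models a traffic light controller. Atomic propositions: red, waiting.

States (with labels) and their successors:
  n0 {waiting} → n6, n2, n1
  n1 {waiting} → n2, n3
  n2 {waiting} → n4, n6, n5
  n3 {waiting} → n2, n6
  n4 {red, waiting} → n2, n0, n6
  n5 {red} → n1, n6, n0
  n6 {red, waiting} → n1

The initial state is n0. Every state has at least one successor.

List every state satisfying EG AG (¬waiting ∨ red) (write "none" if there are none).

States satisfying AG (¬waiting ∨ red): ∅.
States satisfying EG AG (¬waiting ∨ red): ∅.

none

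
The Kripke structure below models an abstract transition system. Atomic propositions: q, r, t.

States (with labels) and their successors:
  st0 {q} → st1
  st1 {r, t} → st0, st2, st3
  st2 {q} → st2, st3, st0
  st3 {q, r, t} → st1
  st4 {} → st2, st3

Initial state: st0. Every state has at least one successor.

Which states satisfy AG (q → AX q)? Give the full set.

none

States satisfying q → AX q: {st1, st2, st4}.
States satisfying AG (q → AX q): ∅.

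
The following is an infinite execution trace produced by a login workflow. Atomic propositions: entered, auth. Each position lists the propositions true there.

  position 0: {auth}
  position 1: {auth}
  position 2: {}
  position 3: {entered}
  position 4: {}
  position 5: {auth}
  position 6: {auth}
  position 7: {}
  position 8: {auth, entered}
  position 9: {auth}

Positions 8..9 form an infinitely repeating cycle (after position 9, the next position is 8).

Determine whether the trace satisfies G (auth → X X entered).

auth → X X entered must hold at every position from 0 onward. It fails at position 0, so G (auth → X X entered) is false.
Positions where auth holds: 0, 1, 5, 6, 8, 9.
Check X X entered at each: 0→fails, 1→ok, 5→fails, 6→ok, 8→ok, 9→fails.

Violated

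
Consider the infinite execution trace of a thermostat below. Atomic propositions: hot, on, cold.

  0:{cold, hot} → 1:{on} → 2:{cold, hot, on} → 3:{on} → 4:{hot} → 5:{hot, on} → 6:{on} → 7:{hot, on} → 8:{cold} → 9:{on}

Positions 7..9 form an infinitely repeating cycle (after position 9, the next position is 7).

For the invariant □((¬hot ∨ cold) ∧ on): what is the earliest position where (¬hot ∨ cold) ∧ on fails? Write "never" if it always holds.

At position 0 the labels are {cold, hot}, so (¬hot ∨ cold) ∧ on is false there. This is the first violation.

0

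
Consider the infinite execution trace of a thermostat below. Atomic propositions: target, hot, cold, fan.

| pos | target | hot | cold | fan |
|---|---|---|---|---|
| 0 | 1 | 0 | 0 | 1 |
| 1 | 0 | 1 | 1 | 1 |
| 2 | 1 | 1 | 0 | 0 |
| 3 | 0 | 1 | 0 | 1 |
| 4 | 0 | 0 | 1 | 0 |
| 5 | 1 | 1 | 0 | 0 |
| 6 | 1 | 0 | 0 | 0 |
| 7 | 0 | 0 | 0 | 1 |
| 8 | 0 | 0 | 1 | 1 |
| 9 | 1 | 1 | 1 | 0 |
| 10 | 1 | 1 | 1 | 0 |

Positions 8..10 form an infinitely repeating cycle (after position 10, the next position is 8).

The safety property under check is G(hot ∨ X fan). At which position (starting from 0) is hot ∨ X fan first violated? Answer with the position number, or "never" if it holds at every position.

4

Check hot ∨ X fan at each position in order: 0 ✓, 1 ✓, 2 ✓, 3 ✓.
At position 4 the labels are {cold} and the next position 5 has {hot, target}, so hot ∨ X fan is false there. This is the first violation.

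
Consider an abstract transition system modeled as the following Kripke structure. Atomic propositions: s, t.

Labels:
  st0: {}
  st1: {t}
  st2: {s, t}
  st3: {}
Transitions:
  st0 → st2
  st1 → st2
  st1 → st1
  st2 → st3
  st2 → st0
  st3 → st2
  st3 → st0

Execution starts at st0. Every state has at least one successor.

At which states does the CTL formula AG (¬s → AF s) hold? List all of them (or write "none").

States satisfying ¬s → AF s: {st0, st2, st3}.
States satisfying AG (¬s → AF s): {st0, st2, st3}.

{st0, st2, st3}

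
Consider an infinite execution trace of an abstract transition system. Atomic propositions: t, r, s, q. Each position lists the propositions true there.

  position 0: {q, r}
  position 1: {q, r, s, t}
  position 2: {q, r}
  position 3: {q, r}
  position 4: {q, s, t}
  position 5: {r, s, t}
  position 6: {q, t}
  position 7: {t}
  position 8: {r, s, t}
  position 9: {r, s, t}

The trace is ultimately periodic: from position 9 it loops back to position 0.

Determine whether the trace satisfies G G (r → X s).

G (r → X s) must hold at every position from 0 onward. It fails at position 0, so G G (r → X s) is false.

No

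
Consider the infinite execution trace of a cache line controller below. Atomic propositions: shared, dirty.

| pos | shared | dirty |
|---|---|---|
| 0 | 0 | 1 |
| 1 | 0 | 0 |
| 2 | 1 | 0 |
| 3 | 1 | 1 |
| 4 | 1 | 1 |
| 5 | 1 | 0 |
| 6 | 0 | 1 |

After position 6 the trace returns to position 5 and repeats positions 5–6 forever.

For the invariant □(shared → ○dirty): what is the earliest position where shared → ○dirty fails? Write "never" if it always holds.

4

Check shared → ○dirty at each position in order: 0 ✓, 1 ✓, 2 ✓, 3 ✓.
At position 4 the labels are {dirty, shared} and the next position 5 has {shared}, so shared → ○dirty is false there. This is the first violation.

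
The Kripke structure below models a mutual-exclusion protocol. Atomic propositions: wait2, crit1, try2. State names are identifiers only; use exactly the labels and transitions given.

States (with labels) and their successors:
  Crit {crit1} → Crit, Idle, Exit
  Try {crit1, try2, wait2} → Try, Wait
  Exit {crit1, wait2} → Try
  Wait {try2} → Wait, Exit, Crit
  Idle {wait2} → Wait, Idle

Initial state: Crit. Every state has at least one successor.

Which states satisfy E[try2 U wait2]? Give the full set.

{Try, Exit, Wait, Idle}

States satisfying try2: {Try, Wait}.
States satisfying wait2: {Try, Exit, Idle}.
States satisfying E[try2 U wait2]: {Try, Exit, Wait, Idle}.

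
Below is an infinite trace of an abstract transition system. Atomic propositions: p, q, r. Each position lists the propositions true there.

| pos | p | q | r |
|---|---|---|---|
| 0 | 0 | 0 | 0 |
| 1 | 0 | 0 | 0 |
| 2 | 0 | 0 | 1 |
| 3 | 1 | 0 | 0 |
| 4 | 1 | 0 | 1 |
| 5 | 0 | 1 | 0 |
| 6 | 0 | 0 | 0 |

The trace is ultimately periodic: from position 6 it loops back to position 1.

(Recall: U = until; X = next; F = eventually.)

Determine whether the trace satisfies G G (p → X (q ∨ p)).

G (p → X (q ∨ p)) holds at every position 0..6, and those are all positions ever visited, so G G (p → X (q ∨ p)) holds.

Yes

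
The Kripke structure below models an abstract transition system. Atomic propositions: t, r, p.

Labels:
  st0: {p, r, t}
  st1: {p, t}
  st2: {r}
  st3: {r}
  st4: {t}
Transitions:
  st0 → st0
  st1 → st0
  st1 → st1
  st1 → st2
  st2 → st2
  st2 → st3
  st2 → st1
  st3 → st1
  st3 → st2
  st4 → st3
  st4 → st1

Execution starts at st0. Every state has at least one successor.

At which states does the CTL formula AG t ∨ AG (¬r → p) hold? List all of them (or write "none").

{st0, st1, st2, st3}

States satisfying t: {st0, st1, st4}.
States satisfying AG t: {st0}.
States satisfying ¬r → p: {st0, st1, st2, st3}.
States satisfying AG (¬r → p): {st0, st1, st2, st3}.
States satisfying AG t ∨ AG (¬r → p): {st0, st1, st2, st3}.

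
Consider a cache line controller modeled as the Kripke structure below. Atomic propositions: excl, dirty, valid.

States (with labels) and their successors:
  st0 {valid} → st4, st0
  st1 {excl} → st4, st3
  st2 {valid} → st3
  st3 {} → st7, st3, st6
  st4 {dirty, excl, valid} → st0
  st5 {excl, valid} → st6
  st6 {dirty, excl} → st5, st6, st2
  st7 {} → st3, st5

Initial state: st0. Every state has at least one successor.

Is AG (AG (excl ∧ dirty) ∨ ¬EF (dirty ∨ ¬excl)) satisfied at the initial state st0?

Does not hold

States satisfying AG (excl ∧ dirty) ∨ ¬EF (dirty ∨ ¬excl): ∅.
States satisfying AG (AG (excl ∧ dirty) ∨ ¬EF (dirty ∨ ¬excl)): ∅.
st0 is reachable from st0 and violates AG (excl ∧ dirty) ∨ ¬EF (dirty ∨ ¬excl), so AG fails at st0.
st0 ∉ Sat(AG (AG (excl ∧ dirty) ∨ ¬EF (dirty ∨ ¬excl))).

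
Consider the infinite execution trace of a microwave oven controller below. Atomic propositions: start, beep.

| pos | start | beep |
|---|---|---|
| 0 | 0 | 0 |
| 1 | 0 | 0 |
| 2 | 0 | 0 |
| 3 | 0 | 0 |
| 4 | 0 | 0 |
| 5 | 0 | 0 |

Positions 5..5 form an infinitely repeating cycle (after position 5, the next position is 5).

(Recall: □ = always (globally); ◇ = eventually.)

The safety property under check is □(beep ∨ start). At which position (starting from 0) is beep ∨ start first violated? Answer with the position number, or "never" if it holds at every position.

0

At position 0 the labels are {}, so beep ∨ start is false there. This is the first violation.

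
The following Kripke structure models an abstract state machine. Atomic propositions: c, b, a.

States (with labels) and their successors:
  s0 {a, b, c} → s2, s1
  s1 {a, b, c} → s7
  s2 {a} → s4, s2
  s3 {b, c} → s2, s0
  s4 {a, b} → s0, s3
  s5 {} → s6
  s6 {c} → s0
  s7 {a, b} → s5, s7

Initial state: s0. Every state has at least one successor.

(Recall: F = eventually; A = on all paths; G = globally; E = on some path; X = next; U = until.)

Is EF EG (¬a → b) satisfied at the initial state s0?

Satisfied

States satisfying EG (¬a → b): {s0, s1, s2, s3, s4, s7}.
States satisfying EF EG (¬a → b): {s0, s1, s2, s3, s4, s5, s6, s7}.
Some path from s0 reaches a state where EG (¬a → b) holds.
s0 ∈ Sat(EF EG (¬a → b)).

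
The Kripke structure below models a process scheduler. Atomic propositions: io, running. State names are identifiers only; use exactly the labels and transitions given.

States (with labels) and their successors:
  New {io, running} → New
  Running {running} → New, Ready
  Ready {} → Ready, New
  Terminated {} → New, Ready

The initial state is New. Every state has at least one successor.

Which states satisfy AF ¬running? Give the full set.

{Ready, Terminated}

States satisfying ¬running: {Ready, Terminated}.
States satisfying AF ¬running: {Ready, Terminated}.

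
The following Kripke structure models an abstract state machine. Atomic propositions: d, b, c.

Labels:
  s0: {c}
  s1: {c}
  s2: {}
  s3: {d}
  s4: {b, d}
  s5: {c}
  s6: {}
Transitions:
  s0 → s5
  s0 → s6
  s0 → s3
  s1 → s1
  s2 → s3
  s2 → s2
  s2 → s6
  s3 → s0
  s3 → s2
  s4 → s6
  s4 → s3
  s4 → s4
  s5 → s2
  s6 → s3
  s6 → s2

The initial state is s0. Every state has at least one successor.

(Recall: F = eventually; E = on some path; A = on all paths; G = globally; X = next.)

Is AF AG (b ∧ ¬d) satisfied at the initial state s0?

Does not hold

States satisfying AG (b ∧ ¬d): ∅.
States satisfying AF AG (b ∧ ¬d): ∅.
There is a path from s0 along which AG (b ∧ ¬d) never holds.
s0 ∉ Sat(AF AG (b ∧ ¬d)).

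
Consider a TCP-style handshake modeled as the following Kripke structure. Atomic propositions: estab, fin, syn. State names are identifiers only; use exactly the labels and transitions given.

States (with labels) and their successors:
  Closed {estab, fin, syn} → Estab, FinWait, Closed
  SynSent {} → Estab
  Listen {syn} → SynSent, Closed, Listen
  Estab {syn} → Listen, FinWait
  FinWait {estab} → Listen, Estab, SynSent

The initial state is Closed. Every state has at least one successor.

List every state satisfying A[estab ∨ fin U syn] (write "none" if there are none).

{Closed, Listen, Estab}

States satisfying estab ∨ fin: {Closed, FinWait}.
States satisfying syn: {Closed, Listen, Estab}.
States satisfying A[estab ∨ fin U syn]: {Closed, Listen, Estab}.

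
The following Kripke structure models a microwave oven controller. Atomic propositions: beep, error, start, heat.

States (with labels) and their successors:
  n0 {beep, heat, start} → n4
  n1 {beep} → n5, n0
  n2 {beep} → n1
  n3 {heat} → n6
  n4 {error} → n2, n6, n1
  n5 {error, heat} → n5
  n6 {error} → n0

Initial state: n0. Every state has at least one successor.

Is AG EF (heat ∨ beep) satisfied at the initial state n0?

Yes

States satisfying EF (heat ∨ beep): {n0, n1, n2, n3, n4, n5, n6}.
States satisfying AG EF (heat ∨ beep): {n0, n1, n2, n3, n4, n5, n6}.
Every state reachable from n0 satisfies EF (heat ∨ beep).
n0 ∈ Sat(AG EF (heat ∨ beep)).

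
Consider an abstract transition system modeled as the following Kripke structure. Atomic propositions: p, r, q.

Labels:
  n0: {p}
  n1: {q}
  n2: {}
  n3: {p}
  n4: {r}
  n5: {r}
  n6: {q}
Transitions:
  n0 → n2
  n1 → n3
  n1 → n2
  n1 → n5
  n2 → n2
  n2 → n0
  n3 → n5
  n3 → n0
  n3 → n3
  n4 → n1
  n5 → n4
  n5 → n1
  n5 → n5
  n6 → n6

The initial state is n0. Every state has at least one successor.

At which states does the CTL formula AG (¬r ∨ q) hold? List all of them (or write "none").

States satisfying ¬r ∨ q: {n0, n1, n2, n3, n6}.
States satisfying AG (¬r ∨ q): {n0, n2, n6}.

{n0, n2, n6}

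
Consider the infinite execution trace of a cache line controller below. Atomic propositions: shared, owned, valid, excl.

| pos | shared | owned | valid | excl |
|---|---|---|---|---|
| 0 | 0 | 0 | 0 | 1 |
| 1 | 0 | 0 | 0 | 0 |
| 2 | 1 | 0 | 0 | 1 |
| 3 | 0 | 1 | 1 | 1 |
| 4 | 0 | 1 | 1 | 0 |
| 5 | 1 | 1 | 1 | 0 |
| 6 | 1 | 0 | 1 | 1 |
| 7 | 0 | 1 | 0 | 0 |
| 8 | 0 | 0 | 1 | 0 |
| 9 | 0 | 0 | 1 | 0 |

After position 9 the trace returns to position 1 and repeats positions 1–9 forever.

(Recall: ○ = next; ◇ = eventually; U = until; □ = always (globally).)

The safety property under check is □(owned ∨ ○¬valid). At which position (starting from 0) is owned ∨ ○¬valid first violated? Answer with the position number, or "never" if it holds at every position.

2

Check owned ∨ ○¬valid at each position in order: 0 ✓, 1 ✓.
At position 2 the labels are {excl, shared} and the next position 3 has {excl, owned, valid}, so owned ∨ ○¬valid is false there. This is the first violation.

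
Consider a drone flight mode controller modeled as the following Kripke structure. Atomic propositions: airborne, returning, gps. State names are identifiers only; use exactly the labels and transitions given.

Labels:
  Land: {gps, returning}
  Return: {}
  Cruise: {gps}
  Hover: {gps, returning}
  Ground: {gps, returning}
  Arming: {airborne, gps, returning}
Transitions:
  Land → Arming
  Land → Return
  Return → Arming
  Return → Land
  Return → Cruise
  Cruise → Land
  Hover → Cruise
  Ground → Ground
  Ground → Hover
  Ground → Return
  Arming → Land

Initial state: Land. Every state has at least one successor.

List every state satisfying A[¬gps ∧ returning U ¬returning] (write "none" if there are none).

{Return, Cruise}

States satisfying ¬gps ∧ returning: ∅.
States satisfying ¬returning: {Return, Cruise}.
States satisfying A[¬gps ∧ returning U ¬returning]: {Return, Cruise}.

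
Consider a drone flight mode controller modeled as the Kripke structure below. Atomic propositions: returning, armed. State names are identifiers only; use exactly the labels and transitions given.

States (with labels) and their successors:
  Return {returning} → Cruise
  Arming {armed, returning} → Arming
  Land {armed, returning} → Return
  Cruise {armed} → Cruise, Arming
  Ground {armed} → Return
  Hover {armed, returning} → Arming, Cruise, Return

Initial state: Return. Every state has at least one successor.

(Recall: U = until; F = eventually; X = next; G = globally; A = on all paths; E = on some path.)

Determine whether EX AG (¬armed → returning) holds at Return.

Satisfied

States satisfying AG (¬armed → returning): {Return, Arming, Land, Cruise, Ground, Hover}.
States satisfying EX AG (¬armed → returning): {Return, Arming, Land, Cruise, Ground, Hover}.
Return ∈ Sat(EX AG (¬armed → returning)).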